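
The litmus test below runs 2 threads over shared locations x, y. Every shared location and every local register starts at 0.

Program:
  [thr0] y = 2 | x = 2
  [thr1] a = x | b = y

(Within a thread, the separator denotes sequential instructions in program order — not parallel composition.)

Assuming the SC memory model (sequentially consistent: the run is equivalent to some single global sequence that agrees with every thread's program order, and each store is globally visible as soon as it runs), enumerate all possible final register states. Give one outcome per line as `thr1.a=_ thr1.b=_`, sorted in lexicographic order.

outcome vector order: (thr1.a,thr1.b)
|SC outcomes| = 3

thr1.a=0 thr1.b=0
thr1.a=0 thr1.b=2
thr1.a=2 thr1.b=2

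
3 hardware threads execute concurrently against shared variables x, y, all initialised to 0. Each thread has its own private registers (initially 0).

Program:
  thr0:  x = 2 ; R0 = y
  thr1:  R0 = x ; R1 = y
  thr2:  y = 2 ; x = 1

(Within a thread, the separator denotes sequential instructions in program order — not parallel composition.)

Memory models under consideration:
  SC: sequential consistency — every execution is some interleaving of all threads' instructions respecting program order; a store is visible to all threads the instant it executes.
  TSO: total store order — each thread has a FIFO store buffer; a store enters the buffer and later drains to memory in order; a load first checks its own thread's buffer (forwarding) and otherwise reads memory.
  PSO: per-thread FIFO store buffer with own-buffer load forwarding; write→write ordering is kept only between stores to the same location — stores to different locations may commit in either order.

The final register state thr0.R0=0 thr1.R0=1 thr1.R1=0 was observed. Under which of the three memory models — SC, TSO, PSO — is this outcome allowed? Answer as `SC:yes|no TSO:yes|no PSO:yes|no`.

SC:no TSO:no PSO:yes

outcome vector order: (thr0.R0,thr1.R0,thr1.R1)
SC (10): <0 0 0>; <0 0 2>; <0 1 2>; <0 2 0>; <0 2 2>; <2 0 0>; <2 0 2>; <2 1 2>; <2 2 0>; <2 2 2>
TSO (10): <0 0 0>; <0 0 2>; <0 1 2>; <0 2 0>; <0 2 2>; <2 0 0>; <2 0 2>; <2 1 2>; <2 2 0>; <2 2 2>
PSO (12): <0 0 0>; <0 0 2>; <0 1 0>; <0 1 2>; <0 2 0>; <0 2 2>; <2 0 0>; <2 0 2>; <2 1 0>; <2 1 2>; <2 2 0>; <2 2 2>
target <0 1 0> ∈ {PSO}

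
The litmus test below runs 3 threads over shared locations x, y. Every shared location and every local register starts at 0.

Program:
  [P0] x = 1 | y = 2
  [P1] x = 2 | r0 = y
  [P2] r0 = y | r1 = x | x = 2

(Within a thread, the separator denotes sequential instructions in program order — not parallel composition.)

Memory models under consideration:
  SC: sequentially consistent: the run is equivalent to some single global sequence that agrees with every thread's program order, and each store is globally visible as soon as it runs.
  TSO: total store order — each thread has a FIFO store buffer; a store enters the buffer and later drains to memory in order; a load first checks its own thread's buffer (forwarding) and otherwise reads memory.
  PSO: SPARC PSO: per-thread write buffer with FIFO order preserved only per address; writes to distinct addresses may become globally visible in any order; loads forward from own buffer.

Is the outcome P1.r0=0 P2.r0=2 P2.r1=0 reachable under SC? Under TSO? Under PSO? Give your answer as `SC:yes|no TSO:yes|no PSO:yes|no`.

SC:no TSO:no PSO:yes

outcome vector order: (P1.r0,P2.r0,P2.r1)
under SC → 0/0/0 0/0/1 0/0/2 0/2/1 0/2/2 2/0/0 2/0/1 2/0/2 2/2/1 2/2/2
under TSO → 0/0/0 0/0/1 0/0/2 0/2/1 0/2/2 2/0/0 2/0/1 2/0/2 2/2/1 2/2/2
under PSO → 0/0/0 0/0/1 0/0/2 0/2/0 0/2/1 0/2/2 2/0/0 2/0/1 2/0/2 2/2/0 2/2/1 2/2/2
target 0/2/0 ∈ {PSO}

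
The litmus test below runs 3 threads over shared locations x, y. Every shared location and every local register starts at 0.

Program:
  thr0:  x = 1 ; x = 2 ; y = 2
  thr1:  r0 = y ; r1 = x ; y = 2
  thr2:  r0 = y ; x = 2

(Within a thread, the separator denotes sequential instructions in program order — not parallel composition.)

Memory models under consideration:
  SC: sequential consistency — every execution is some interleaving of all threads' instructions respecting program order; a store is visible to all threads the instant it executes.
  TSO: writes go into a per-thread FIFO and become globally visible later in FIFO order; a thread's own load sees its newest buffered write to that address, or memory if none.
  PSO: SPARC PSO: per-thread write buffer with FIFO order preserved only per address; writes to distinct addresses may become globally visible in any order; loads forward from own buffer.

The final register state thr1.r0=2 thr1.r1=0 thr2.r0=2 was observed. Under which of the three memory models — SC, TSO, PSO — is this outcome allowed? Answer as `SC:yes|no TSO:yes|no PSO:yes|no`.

SC:no TSO:no PSO:yes

outcome vector order: (thr1.r0,thr1.r1,thr2.r0)
SC (8): <0 0 0>; <0 0 2>; <0 1 0>; <0 1 2>; <0 2 0>; <0 2 2>; <2 2 0>; <2 2 2>
TSO (8): <0 0 0>; <0 0 2>; <0 1 0>; <0 1 2>; <0 2 0>; <0 2 2>; <2 2 0>; <2 2 2>
PSO (12): <0 0 0>; <0 0 2>; <0 1 0>; <0 1 2>; <0 2 0>; <0 2 2>; <2 0 0>; <2 0 2>; <2 1 0>; <2 1 2>; <2 2 0>; <2 2 2>
target <2 0 2> ∈ {PSO}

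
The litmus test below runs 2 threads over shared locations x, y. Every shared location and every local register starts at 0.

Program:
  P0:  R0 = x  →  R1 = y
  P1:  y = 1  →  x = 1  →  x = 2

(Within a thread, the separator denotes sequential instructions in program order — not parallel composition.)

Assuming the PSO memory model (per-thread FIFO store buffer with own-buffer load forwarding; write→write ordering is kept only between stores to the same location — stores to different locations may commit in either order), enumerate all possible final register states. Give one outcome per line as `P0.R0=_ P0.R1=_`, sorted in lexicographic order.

P0.R0=0 P0.R1=0
P0.R0=0 P0.R1=1
P0.R0=1 P0.R1=0
P0.R0=1 P0.R1=1
P0.R0=2 P0.R1=0
P0.R0=2 P0.R1=1

outcome vector order: (P0.R0,P0.R1)
|PSO outcomes| = 6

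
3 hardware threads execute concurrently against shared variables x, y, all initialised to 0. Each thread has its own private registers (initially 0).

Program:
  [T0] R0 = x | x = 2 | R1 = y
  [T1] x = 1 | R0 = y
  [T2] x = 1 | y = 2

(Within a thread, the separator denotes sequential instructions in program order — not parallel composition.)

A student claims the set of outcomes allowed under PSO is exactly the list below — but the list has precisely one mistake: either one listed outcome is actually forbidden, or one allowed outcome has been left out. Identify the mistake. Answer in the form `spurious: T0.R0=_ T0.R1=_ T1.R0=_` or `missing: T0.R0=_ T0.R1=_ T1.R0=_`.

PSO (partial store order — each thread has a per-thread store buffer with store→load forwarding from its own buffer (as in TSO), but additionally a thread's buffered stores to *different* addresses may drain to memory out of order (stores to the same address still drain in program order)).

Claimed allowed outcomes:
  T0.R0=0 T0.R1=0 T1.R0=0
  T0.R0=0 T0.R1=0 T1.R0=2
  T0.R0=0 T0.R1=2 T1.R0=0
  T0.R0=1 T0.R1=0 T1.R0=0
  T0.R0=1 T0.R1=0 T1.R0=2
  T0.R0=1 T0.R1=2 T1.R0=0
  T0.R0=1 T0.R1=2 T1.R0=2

outcome vector order: (T0.R0,T0.R1,T1.R0)
[PSO] allowed = {000 002 020 022 100 102 120 122}
PSO∖claimed = {022}

missing: T0.R0=0 T0.R1=2 T1.R0=2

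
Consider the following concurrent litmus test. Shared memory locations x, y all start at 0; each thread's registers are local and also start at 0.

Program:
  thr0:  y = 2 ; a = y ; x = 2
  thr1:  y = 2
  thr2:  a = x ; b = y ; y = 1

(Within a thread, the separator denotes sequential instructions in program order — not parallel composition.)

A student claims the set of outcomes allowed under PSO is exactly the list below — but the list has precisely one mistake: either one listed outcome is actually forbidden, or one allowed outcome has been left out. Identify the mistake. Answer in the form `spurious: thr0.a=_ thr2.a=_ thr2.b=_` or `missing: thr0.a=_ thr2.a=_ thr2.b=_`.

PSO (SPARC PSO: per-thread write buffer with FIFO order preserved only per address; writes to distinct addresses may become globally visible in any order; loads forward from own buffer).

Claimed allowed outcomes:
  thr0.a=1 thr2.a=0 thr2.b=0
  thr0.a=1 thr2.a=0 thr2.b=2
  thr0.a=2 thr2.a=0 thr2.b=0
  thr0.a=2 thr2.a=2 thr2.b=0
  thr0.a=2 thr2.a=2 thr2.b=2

missing: thr0.a=2 thr2.a=0 thr2.b=2

outcome vector order: (thr0.a,thr2.a,thr2.b)
PSO (6): (1,0,0); (1,0,2); (2,0,0); (2,0,2); (2,2,0); (2,2,2)
PSO∖claimed = {(2,0,2)}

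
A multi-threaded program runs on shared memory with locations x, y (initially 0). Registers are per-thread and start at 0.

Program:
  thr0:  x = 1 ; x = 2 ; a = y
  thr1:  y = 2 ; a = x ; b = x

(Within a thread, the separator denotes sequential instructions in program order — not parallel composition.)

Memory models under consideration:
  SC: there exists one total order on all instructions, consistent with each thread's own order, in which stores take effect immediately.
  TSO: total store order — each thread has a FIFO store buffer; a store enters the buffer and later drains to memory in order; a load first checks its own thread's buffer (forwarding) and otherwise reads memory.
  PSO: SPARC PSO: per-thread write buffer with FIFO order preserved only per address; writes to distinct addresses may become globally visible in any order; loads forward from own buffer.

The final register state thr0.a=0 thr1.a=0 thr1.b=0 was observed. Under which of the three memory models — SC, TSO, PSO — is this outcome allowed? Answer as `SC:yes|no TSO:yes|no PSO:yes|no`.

outcome vector order: (thr0.a,thr1.a,thr1.b)
[SC] allowed = {(0,2,2) (2,0,0) (2,0,1) (2,0,2) (2,1,1) (2,1,2) (2,2,2)}
[TSO] allowed = {(0,0,0) (0,0,1) (0,0,2) (0,1,1) (0,1,2) (0,2,2) (2,0,0) (2,0,1) (2,0,2) (2,1,1) (2,1,2) (2,2,2)}
[PSO] allowed = {(0,0,0) (0,0,1) (0,0,2) (0,1,1) (0,1,2) (0,2,2) (2,0,0) (2,0,1) (2,0,2) (2,1,1) (2,1,2) (2,2,2)}
target (0,0,0) ∈ {TSO,PSO}

SC:no TSO:yes PSO:yes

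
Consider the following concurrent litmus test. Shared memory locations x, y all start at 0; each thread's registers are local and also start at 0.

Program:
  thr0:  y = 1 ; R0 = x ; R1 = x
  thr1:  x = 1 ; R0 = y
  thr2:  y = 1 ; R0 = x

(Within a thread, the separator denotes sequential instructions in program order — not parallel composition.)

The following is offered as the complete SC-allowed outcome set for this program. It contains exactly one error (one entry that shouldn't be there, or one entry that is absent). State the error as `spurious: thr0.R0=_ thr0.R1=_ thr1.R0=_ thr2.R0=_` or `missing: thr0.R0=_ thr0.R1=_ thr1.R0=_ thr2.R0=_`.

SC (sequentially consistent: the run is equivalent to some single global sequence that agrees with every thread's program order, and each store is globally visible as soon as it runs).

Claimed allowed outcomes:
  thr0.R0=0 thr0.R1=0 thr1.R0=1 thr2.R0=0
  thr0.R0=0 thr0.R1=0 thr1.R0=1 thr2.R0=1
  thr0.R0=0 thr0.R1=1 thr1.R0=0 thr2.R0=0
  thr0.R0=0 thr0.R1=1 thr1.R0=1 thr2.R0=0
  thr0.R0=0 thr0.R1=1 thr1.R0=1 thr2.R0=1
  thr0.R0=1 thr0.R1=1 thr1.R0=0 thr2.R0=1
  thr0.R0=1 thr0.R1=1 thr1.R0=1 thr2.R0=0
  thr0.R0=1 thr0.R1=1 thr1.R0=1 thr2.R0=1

spurious: thr0.R0=0 thr0.R1=1 thr1.R0=0 thr2.R0=0

outcome vector order: (thr0.R0,thr0.R1,thr1.R0,thr2.R0)
under SC → <0 0 1 0>, <0 0 1 1>, <0 1 1 0>, <0 1 1 1>, <1 1 0 1>, <1 1 1 0>, <1 1 1 1>
claimed∖SC = {<0 1 0 0>}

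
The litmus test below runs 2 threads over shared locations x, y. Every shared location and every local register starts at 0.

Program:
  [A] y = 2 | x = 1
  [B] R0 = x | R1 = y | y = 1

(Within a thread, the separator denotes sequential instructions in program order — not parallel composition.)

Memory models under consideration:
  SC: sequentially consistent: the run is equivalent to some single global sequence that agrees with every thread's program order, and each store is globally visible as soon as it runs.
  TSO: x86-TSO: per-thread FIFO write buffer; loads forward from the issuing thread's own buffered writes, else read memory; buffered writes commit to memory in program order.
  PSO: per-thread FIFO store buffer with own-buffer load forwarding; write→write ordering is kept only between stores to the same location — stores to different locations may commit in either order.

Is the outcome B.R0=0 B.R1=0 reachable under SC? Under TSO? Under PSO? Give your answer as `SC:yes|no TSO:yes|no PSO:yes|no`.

outcome vector order: (B.R0,B.R1)
SC: 3 outcomes — {00 02 12}
TSO: 3 outcomes — {00 02 12}
PSO: 4 outcomes — {00 02 10 12}
target 00 ∈ {SC,TSO,PSO}

SC:yes TSO:yes PSO:yes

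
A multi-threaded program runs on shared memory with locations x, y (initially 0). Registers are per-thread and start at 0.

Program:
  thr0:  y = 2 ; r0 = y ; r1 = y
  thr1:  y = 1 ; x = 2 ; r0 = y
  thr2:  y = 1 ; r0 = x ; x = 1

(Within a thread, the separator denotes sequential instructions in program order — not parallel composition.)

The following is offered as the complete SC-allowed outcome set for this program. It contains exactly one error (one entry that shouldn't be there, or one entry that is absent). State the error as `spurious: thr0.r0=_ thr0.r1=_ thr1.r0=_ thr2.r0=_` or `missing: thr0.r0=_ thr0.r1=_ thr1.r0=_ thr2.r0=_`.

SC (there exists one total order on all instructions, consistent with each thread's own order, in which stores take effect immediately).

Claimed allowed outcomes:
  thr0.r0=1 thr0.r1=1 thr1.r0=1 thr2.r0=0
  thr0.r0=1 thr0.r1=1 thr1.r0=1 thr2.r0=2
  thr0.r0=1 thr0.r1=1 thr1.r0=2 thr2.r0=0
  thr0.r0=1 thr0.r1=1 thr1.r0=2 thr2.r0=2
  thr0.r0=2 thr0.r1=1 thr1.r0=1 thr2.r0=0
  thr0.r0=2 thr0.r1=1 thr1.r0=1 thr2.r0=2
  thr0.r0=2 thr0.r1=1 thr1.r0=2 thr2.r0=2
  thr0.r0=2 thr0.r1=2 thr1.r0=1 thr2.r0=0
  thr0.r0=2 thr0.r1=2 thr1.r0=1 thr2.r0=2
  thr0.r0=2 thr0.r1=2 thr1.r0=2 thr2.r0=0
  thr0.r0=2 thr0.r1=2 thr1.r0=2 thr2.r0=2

spurious: thr0.r0=1 thr0.r1=1 thr1.r0=2 thr2.r0=0

outcome vector order: (thr0.r0,thr0.r1,thr1.r0,thr2.r0)
[SC] allowed = {1110, 1112, 1122, 2110, 2112, 2122, 2210, 2212, 2220, 2222}
claimed∖SC = {1120}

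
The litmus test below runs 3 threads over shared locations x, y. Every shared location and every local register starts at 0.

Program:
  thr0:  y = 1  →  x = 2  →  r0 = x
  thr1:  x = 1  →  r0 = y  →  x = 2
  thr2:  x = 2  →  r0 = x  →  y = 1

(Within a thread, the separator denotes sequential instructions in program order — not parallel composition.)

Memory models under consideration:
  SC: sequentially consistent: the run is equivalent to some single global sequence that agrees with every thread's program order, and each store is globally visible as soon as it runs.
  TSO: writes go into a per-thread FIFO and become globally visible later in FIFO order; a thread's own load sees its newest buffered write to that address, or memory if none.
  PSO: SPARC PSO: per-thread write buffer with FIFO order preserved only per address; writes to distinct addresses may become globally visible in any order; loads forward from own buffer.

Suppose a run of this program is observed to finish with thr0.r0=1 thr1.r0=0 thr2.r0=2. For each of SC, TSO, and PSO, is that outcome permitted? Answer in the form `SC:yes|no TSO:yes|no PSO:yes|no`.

outcome vector order: (thr0.r0,thr1.r0,thr2.r0)
SC: 6 outcomes — {<1 1 1>; <1 1 2>; <2 0 1>; <2 0 2>; <2 1 1>; <2 1 2>}
TSO: 8 outcomes — {<1 0 1>; <1 0 2>; <1 1 1>; <1 1 2>; <2 0 1>; <2 0 2>; <2 1 1>; <2 1 2>}
PSO: 8 outcomes — {<1 0 1>; <1 0 2>; <1 1 1>; <1 1 2>; <2 0 1>; <2 0 2>; <2 1 1>; <2 1 2>}
target <1 0 2> ∈ {TSO,PSO}

SC:no TSO:yes PSO:yes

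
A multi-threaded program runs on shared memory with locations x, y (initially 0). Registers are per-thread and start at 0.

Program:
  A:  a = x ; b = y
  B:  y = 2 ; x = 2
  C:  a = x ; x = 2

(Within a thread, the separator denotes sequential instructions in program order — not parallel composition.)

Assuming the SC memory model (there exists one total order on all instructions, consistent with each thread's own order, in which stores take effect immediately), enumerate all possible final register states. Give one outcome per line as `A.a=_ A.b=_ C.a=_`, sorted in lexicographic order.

outcome vector order: (A.a,A.b,C.a)
|SC outcomes| = 7

A.a=0 A.b=0 C.a=0
A.a=0 A.b=0 C.a=2
A.a=0 A.b=2 C.a=0
A.a=0 A.b=2 C.a=2
A.a=2 A.b=0 C.a=0
A.a=2 A.b=2 C.a=0
A.a=2 A.b=2 C.a=2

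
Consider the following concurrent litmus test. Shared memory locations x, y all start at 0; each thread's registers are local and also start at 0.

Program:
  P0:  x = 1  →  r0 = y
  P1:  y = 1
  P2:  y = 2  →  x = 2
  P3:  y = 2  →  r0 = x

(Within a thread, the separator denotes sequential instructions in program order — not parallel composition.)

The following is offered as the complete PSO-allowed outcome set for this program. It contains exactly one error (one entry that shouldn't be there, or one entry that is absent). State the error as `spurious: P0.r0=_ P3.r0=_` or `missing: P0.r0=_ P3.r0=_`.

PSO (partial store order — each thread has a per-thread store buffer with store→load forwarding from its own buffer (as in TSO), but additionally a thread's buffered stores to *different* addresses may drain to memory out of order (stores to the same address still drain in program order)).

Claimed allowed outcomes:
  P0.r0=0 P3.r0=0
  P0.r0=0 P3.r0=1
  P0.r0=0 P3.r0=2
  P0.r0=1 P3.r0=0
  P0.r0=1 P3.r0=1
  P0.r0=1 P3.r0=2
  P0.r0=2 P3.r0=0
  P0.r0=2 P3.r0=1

missing: P0.r0=2 P3.r0=2

outcome vector order: (P0.r0,P3.r0)
under PSO → 0/0; 0/1; 0/2; 1/0; 1/1; 1/2; 2/0; 2/1; 2/2
PSO∖claimed = {2/2}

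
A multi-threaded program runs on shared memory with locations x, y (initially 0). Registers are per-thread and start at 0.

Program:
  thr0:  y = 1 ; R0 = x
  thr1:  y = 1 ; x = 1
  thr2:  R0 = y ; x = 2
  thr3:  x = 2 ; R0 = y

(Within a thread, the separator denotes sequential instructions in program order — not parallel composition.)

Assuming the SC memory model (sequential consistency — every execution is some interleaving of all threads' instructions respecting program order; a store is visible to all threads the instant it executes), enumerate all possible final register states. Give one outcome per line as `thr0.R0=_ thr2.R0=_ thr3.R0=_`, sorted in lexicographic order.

thr0.R0=0 thr2.R0=0 thr3.R0=1
thr0.R0=0 thr2.R0=1 thr3.R0=1
thr0.R0=1 thr2.R0=0 thr3.R0=0
thr0.R0=1 thr2.R0=0 thr3.R0=1
thr0.R0=1 thr2.R0=1 thr3.R0=0
thr0.R0=1 thr2.R0=1 thr3.R0=1
thr0.R0=2 thr2.R0=0 thr3.R0=0
thr0.R0=2 thr2.R0=0 thr3.R0=1
thr0.R0=2 thr2.R0=1 thr3.R0=0
thr0.R0=2 thr2.R0=1 thr3.R0=1

outcome vector order: (thr0.R0,thr2.R0,thr3.R0)
|SC outcomes| = 10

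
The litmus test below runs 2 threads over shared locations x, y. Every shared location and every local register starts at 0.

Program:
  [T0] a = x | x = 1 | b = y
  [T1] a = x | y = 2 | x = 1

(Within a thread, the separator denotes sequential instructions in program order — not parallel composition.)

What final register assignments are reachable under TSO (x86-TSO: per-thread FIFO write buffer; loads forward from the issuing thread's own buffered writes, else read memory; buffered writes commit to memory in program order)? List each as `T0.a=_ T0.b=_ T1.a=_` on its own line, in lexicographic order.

T0.a=0 T0.b=0 T1.a=0
T0.a=0 T0.b=0 T1.a=1
T0.a=0 T0.b=2 T1.a=0
T0.a=0 T0.b=2 T1.a=1
T0.a=1 T0.b=2 T1.a=0

outcome vector order: (T0.a,T0.b,T1.a)
|TSO outcomes| = 5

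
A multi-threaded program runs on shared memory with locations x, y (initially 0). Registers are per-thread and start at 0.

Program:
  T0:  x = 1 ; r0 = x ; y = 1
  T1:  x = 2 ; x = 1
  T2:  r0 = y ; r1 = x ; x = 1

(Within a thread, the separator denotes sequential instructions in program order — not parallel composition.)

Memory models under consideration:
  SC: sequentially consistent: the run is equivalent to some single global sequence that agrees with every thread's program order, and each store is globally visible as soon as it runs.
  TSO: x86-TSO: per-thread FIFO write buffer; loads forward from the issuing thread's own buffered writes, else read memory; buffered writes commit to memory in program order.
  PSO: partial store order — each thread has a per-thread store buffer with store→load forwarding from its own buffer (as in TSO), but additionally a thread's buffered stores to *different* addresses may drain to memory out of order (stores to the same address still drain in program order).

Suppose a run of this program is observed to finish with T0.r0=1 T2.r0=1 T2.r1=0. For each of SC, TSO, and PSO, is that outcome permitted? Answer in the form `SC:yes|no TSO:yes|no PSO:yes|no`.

SC:no TSO:no PSO:yes

outcome vector order: (T0.r0,T2.r0,T2.r1)
SC (10): <1 0 0>; <1 0 1>; <1 0 2>; <1 1 1>; <1 1 2>; <2 0 0>; <2 0 1>; <2 0 2>; <2 1 1>; <2 1 2>
TSO (10): <1 0 0>; <1 0 1>; <1 0 2>; <1 1 1>; <1 1 2>; <2 0 0>; <2 0 1>; <2 0 2>; <2 1 1>; <2 1 2>
PSO (11): <1 0 0>; <1 0 1>; <1 0 2>; <1 1 0>; <1 1 1>; <1 1 2>; <2 0 0>; <2 0 1>; <2 0 2>; <2 1 1>; <2 1 2>
target <1 1 0> ∈ {PSO}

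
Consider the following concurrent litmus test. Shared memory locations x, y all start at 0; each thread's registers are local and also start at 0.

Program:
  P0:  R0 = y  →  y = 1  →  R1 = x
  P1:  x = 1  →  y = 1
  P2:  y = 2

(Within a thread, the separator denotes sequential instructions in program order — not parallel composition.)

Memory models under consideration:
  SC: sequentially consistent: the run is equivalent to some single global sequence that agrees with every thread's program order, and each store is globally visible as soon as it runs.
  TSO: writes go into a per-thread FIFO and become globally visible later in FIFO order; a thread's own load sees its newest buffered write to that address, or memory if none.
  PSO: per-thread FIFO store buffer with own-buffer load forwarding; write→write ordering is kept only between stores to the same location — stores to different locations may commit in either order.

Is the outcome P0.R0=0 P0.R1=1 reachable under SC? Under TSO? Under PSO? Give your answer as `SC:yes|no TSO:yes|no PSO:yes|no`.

outcome vector order: (P0.R0,P0.R1)
under SC → (0,0) (0,1) (1,1) (2,0) (2,1)
under TSO → (0,0) (0,1) (1,1) (2,0) (2,1)
under PSO → (0,0) (0,1) (1,0) (1,1) (2,0) (2,1)
target (0,1) ∈ {SC,TSO,PSO}

SC:yes TSO:yes PSO:yes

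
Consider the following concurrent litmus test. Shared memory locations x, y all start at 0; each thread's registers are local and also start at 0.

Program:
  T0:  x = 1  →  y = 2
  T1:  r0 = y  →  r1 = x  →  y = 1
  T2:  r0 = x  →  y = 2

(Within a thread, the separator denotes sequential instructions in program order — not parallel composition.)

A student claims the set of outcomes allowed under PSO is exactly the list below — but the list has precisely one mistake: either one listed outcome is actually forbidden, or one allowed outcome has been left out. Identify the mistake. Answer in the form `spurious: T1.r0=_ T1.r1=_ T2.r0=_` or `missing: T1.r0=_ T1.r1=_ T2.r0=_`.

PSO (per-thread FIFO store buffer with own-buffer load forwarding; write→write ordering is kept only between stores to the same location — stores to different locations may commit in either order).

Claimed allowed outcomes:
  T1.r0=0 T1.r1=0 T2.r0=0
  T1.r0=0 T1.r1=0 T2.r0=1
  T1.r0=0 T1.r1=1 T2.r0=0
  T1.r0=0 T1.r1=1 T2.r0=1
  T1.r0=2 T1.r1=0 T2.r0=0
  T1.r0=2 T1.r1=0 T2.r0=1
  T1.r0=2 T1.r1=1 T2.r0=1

outcome vector order: (T1.r0,T1.r1,T2.r0)
under PSO → 000 001 010 011 200 201 210 211
PSO∖claimed = {210}

missing: T1.r0=2 T1.r1=1 T2.r0=0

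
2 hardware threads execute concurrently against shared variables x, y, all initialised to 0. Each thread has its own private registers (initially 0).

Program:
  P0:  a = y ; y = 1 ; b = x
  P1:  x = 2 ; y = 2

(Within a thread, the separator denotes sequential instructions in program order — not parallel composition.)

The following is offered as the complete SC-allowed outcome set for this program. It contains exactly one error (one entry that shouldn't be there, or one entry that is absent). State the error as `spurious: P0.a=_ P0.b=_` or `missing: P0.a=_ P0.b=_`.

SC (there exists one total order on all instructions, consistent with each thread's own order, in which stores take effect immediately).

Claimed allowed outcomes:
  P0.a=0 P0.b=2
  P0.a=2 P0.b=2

outcome vector order: (P0.a,P0.b)
SC: 3 outcomes — {00 02 22}
SC∖claimed = {00}

missing: P0.a=0 P0.b=0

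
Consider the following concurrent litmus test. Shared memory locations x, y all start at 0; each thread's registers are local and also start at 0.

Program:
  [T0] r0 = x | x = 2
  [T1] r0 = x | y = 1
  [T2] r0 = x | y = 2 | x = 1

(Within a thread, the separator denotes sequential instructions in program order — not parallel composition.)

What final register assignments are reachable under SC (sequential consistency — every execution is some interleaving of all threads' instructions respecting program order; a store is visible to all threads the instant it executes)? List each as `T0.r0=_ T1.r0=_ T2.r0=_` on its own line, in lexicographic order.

outcome vector order: (T0.r0,T1.r0,T2.r0)
|SC outcomes| = 9

T0.r0=0 T1.r0=0 T2.r0=0
T0.r0=0 T1.r0=0 T2.r0=2
T0.r0=0 T1.r0=1 T2.r0=0
T0.r0=0 T1.r0=1 T2.r0=2
T0.r0=0 T1.r0=2 T2.r0=0
T0.r0=0 T1.r0=2 T2.r0=2
T0.r0=1 T1.r0=0 T2.r0=0
T0.r0=1 T1.r0=1 T2.r0=0
T0.r0=1 T1.r0=2 T2.r0=0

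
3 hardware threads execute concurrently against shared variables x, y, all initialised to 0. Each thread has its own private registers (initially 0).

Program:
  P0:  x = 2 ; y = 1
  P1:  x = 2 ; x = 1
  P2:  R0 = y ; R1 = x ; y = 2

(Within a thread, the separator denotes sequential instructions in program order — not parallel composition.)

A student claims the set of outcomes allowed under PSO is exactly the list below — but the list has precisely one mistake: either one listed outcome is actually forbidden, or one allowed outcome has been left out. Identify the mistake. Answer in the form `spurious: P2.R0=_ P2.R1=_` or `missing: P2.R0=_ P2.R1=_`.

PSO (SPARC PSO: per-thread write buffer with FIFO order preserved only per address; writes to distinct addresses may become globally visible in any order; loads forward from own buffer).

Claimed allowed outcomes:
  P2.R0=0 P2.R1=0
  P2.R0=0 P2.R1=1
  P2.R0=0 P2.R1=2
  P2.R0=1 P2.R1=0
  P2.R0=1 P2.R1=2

outcome vector order: (P2.R0,P2.R1)
[PSO] allowed = {(0,0) (0,1) (0,2) (1,0) (1,1) (1,2)}
PSO∖claimed = {(1,1)}

missing: P2.R0=1 P2.R1=1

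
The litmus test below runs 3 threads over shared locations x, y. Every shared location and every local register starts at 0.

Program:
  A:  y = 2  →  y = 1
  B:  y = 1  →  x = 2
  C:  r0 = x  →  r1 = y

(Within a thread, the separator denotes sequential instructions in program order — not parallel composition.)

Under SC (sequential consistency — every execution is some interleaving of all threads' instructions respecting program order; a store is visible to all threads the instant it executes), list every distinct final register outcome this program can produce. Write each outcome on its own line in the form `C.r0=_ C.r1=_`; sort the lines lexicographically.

C.r0=0 C.r1=0
C.r0=0 C.r1=1
C.r0=0 C.r1=2
C.r0=2 C.r1=1
C.r0=2 C.r1=2

outcome vector order: (C.r0,C.r1)
|SC outcomes| = 5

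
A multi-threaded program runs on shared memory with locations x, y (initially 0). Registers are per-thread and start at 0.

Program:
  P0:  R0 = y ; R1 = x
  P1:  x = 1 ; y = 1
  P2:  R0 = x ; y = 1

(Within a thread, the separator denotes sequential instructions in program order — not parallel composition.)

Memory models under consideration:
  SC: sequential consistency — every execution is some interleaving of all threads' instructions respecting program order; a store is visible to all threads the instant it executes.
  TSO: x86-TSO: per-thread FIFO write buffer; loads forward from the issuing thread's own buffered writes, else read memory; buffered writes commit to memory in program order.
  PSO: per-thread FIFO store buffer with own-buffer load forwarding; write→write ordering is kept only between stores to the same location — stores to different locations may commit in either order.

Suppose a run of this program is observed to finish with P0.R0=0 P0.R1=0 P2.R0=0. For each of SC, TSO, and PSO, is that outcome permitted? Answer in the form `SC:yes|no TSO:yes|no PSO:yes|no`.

SC:yes TSO:yes PSO:yes

outcome vector order: (P0.R0,P0.R1,P2.R0)
SC: 7 outcomes — {<0 0 0>; <0 0 1>; <0 1 0>; <0 1 1>; <1 0 0>; <1 1 0>; <1 1 1>}
TSO: 7 outcomes — {<0 0 0>; <0 0 1>; <0 1 0>; <0 1 1>; <1 0 0>; <1 1 0>; <1 1 1>}
PSO: 8 outcomes — {<0 0 0>; <0 0 1>; <0 1 0>; <0 1 1>; <1 0 0>; <1 0 1>; <1 1 0>; <1 1 1>}
target <0 0 0> ∈ {SC,TSO,PSO}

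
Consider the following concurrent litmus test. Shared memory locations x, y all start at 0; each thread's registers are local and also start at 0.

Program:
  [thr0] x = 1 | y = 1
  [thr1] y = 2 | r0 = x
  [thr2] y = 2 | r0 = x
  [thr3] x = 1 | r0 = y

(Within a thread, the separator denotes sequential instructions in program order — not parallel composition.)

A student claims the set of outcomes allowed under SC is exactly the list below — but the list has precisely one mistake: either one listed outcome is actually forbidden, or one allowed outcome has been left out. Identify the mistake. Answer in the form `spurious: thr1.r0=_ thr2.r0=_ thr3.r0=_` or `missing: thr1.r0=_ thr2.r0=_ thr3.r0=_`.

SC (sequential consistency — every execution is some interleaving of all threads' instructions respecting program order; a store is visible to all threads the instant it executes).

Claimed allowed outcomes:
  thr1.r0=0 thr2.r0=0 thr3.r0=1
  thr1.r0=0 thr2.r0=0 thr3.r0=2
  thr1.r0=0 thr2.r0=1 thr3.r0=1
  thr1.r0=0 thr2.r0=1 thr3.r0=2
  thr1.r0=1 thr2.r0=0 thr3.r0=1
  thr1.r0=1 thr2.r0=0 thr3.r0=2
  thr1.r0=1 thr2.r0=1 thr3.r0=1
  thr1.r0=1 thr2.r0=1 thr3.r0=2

missing: thr1.r0=1 thr2.r0=1 thr3.r0=0

outcome vector order: (thr1.r0,thr2.r0,thr3.r0)
[SC] allowed = {<0 0 1>; <0 0 2>; <0 1 1>; <0 1 2>; <1 0 1>; <1 0 2>; <1 1 0>; <1 1 1>; <1 1 2>}
SC∖claimed = {<1 1 0>}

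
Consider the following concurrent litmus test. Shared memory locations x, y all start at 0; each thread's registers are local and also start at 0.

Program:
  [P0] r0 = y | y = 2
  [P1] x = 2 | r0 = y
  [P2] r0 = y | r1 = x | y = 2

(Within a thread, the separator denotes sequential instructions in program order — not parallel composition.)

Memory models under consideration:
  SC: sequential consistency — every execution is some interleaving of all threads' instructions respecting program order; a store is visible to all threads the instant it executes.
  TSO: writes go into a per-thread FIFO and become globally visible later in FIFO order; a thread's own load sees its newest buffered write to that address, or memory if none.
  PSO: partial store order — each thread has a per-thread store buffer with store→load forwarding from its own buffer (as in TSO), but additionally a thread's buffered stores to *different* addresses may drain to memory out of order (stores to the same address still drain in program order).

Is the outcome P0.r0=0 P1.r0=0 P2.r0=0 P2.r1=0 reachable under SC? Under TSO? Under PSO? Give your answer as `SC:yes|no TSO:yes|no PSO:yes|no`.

SC:yes TSO:yes PSO:yes

outcome vector order: (P0.r0,P1.r0,P2.r0,P2.r1)
under SC → 0/0/0/0; 0/0/0/2; 0/0/2/2; 0/2/0/0; 0/2/0/2; 0/2/2/0; 0/2/2/2; 2/0/0/0; 2/0/0/2; 2/2/0/0; 2/2/0/2
under TSO → 0/0/0/0; 0/0/0/2; 0/0/2/0; 0/0/2/2; 0/2/0/0; 0/2/0/2; 0/2/2/0; 0/2/2/2; 2/0/0/0; 2/0/0/2; 2/2/0/0; 2/2/0/2
under PSO → 0/0/0/0; 0/0/0/2; 0/0/2/0; 0/0/2/2; 0/2/0/0; 0/2/0/2; 0/2/2/0; 0/2/2/2; 2/0/0/0; 2/0/0/2; 2/2/0/0; 2/2/0/2
target 0/0/0/0 ∈ {SC,TSO,PSO}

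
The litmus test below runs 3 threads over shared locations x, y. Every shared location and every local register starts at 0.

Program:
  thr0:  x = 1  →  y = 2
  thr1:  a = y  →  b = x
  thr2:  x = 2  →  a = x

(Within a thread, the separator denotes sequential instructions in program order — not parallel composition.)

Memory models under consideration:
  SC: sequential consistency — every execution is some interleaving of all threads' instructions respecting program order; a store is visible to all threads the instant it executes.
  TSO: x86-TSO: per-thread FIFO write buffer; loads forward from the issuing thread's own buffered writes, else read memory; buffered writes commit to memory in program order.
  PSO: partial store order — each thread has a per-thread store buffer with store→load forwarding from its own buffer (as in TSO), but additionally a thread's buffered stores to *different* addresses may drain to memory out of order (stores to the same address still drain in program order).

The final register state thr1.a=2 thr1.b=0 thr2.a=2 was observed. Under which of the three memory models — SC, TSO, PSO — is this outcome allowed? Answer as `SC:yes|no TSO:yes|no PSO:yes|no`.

SC:no TSO:no PSO:yes

outcome vector order: (thr1.a,thr1.b,thr2.a)
SC: 9 outcomes — {0/0/1 0/0/2 0/1/1 0/1/2 0/2/1 0/2/2 2/1/1 2/1/2 2/2/2}
TSO: 9 outcomes — {0/0/1 0/0/2 0/1/1 0/1/2 0/2/1 0/2/2 2/1/1 2/1/2 2/2/2}
PSO: 12 outcomes — {0/0/1 0/0/2 0/1/1 0/1/2 0/2/1 0/2/2 2/0/1 2/0/2 2/1/1 2/1/2 2/2/1 2/2/2}
target 2/0/2 ∈ {PSO}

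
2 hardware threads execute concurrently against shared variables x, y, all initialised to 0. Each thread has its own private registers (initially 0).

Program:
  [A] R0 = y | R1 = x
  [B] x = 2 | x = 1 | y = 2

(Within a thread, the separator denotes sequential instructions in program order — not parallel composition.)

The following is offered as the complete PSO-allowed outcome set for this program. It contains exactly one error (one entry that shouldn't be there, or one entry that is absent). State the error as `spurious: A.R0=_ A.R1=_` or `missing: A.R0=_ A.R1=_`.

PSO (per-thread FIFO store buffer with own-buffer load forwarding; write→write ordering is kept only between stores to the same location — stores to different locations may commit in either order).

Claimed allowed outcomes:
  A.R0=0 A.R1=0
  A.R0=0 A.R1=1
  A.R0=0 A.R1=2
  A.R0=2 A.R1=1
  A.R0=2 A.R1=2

missing: A.R0=2 A.R1=0

outcome vector order: (A.R0,A.R1)
[PSO] allowed = {0/0 0/1 0/2 2/0 2/1 2/2}
PSO∖claimed = {2/0}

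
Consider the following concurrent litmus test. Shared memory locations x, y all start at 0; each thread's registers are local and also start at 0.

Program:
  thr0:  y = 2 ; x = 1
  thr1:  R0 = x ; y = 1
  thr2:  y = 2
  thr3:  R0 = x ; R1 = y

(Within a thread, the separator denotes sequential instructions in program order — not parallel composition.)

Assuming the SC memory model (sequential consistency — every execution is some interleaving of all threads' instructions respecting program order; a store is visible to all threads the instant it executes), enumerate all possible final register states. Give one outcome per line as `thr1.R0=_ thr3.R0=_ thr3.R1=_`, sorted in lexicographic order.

thr1.R0=0 thr3.R0=0 thr3.R1=0
thr1.R0=0 thr3.R0=0 thr3.R1=1
thr1.R0=0 thr3.R0=0 thr3.R1=2
thr1.R0=0 thr3.R0=1 thr3.R1=1
thr1.R0=0 thr3.R0=1 thr3.R1=2
thr1.R0=1 thr3.R0=0 thr3.R1=0
thr1.R0=1 thr3.R0=0 thr3.R1=1
thr1.R0=1 thr3.R0=0 thr3.R1=2
thr1.R0=1 thr3.R0=1 thr3.R1=1
thr1.R0=1 thr3.R0=1 thr3.R1=2

outcome vector order: (thr1.R0,thr3.R0,thr3.R1)
|SC outcomes| = 10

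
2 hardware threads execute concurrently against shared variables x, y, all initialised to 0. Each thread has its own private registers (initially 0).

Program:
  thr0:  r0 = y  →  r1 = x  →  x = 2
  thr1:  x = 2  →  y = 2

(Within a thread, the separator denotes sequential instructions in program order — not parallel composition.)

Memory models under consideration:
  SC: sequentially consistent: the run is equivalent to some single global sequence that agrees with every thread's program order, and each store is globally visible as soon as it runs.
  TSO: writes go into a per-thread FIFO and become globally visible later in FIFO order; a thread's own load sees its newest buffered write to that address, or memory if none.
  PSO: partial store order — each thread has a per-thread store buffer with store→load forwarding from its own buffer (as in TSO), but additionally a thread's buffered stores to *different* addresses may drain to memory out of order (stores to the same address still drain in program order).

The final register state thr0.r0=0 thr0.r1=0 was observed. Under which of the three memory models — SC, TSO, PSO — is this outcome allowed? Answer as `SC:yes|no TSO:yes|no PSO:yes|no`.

SC:yes TSO:yes PSO:yes

outcome vector order: (thr0.r0,thr0.r1)
SC: 3 outcomes — {00 02 22}
TSO: 3 outcomes — {00 02 22}
PSO: 4 outcomes — {00 02 20 22}
target 00 ∈ {SC,TSO,PSO}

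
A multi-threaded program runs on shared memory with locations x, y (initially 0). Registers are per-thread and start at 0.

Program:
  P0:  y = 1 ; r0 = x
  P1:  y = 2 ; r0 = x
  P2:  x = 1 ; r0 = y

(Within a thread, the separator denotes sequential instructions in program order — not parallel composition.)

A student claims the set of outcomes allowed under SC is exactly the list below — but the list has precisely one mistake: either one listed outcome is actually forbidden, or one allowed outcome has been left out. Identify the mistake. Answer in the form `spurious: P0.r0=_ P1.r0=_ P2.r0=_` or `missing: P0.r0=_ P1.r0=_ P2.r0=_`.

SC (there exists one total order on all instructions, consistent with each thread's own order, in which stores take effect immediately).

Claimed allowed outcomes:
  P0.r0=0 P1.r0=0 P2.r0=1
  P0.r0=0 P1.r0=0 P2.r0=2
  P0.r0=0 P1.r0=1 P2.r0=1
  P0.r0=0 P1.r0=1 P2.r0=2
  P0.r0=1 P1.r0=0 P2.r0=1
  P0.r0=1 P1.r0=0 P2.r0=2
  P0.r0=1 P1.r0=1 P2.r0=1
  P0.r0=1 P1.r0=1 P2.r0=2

missing: P0.r0=1 P1.r0=1 P2.r0=0

outcome vector order: (P0.r0,P1.r0,P2.r0)
SC (9): 001 002 011 012 101 102 110 111 112
SC∖claimed = {110}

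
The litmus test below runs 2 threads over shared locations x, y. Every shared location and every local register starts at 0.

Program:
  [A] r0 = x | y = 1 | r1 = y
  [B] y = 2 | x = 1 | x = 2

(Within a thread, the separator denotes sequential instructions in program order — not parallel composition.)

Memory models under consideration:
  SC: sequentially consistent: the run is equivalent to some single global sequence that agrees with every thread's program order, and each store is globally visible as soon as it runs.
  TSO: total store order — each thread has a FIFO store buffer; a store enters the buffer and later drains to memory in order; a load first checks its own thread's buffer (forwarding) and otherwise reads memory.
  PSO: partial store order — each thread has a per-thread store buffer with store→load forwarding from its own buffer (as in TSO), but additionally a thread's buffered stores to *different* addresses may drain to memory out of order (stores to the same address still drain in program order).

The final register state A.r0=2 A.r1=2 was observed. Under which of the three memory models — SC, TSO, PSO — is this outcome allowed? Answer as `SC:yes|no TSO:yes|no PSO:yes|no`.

SC:no TSO:no PSO:yes

outcome vector order: (A.r0,A.r1)
[SC] allowed = {<0 1>, <0 2>, <1 1>, <2 1>}
[TSO] allowed = {<0 1>, <0 2>, <1 1>, <2 1>}
[PSO] allowed = {<0 1>, <0 2>, <1 1>, <1 2>, <2 1>, <2 2>}
target <2 2> ∈ {PSO}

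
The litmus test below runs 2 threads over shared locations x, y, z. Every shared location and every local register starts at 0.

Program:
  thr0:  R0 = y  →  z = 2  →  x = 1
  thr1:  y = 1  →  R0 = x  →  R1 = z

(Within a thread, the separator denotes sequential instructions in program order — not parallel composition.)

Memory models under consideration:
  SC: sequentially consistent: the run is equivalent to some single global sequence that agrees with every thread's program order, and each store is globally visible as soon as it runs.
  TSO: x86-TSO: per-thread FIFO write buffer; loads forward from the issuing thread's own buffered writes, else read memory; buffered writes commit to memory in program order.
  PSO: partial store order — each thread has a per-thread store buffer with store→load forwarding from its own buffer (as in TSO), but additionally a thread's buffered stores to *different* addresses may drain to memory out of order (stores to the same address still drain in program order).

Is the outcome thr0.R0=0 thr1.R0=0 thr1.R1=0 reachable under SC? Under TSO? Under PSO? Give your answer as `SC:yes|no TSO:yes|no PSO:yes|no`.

SC:yes TSO:yes PSO:yes

outcome vector order: (thr0.R0,thr1.R0,thr1.R1)
[SC] allowed = {0/0/0; 0/0/2; 0/1/2; 1/0/0; 1/0/2; 1/1/2}
[TSO] allowed = {0/0/0; 0/0/2; 0/1/2; 1/0/0; 1/0/2; 1/1/2}
[PSO] allowed = {0/0/0; 0/0/2; 0/1/0; 0/1/2; 1/0/0; 1/0/2; 1/1/0; 1/1/2}
target 0/0/0 ∈ {SC,TSO,PSO}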